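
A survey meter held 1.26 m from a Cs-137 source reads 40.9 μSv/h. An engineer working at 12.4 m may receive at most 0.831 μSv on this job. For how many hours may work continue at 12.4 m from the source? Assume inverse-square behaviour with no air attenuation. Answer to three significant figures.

1.97 h

Applying the 1/r² law, rate at 12.4 m:
40.9 × (1.26/12.4)² = 40.9 × 0.01033 = 0.4225 μSv/h.
Stay time = 0.831 μSv ÷ 0.4225 μSv/h = 1.967 h.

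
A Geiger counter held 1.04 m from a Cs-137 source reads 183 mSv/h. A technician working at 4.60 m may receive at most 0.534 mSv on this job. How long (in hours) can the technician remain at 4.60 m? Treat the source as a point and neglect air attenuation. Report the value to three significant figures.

Intensity scales as (d₁/d₂)², so rate at 4.60 m:
183 × (1.04/4.60)² = 183 × 0.05112 = 9.355 mSv/h.
Stay time = 0.534 mSv ÷ 9.355 mSv/h = 0.05708 h.

0.0571 h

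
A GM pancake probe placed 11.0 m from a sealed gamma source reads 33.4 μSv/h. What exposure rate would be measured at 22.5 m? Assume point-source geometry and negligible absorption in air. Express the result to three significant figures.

7.98 μSv/h

Applying the 1/r² law, scaling from 11.0 m to 22.5 m:
33.4 × (11.0/22.5)² = 33.4 × 0.2390 = 7.983 μSv/h.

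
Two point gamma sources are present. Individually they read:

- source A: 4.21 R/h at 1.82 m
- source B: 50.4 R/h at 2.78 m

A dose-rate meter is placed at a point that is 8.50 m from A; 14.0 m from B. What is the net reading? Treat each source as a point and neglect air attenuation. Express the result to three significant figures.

2.18 R/h

Each source contributes Iᵢ·(dᵢ/rᵢ)²; contributions add.
A: 4.21 × (1.82/8.50)² = 0.1930 R/h
B: 50.4 × (2.78/14.0)² = 1.987 R/h
Total = 0.1930 + 1.987 = 2.180 R/h.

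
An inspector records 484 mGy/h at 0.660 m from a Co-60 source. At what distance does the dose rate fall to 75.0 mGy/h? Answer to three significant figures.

1.68 m

Since intensity falls as 1/r², d₂ = d₁·√(I₁/I₂).
I₁/I₂ = 484/75.0 = 6.453, so d₂ = 0.660 × √6.453 = 1.677 m.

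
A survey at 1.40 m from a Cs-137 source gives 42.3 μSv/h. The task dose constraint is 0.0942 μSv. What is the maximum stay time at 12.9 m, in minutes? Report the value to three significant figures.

11.3 min

Since intensity falls as 1/r², rate at 12.9 m:
42.3 × (1.40/12.9)² = 42.3 × 0.01178 = 0.4983 μSv/h.
Stay time = 0.0942 μSv ÷ 0.4983 μSv/h = 0.1890 h = 11.34 min.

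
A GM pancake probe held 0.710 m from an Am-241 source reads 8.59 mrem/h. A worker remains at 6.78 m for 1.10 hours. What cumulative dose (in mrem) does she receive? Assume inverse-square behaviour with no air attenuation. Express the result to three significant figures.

0.104 mrem

By the inverse-square law, rate at 6.78 m:
(0.710/6.78)² = 0.01097, so 8.59 × 0.01097 = 0.09423 mrem/h.
Dose = rate × time = 0.09423 mrem/h × 1.100 h = 0.1037 mrem.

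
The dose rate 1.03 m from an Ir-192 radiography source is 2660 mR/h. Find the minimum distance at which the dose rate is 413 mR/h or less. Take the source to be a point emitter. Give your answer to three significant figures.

2.61 m

Using I₁d₁² = I₂d₂², d₂ = d₁·√(I₁/I₂).
I₁/I₂ = 2660/413 = 6.441, so d₂ = 1.03 × √6.441 = 2.614 m.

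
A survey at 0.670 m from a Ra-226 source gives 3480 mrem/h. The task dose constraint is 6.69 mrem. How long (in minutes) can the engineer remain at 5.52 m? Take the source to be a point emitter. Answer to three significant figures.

7.83 min

By the inverse-square law, rate at 5.52 m:
(0.670/5.52)² = 0.01473, so 3480 × 0.01473 = 51.26 mrem/h.
Stay time = 6.69 mrem ÷ 51.26 mrem/h = 0.1305 h = 7.830 min.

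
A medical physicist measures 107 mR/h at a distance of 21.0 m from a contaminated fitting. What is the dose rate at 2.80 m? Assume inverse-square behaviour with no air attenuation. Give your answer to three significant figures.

By the inverse-square law, the rate at 2.80 m is
107 × (21.0/2.80)² = 107 × 56.25 = 6019 mR/h.

6020 mR/h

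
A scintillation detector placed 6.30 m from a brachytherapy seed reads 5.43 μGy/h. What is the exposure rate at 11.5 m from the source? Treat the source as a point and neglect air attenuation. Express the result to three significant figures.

Using I₁d₁² = I₂d₂², scaling from 6.30 m to 11.5 m:
5.43 × (6.30/11.5)² = 5.43 × 0.3001 = 1.630 μGy/h.

1.63 μGy/h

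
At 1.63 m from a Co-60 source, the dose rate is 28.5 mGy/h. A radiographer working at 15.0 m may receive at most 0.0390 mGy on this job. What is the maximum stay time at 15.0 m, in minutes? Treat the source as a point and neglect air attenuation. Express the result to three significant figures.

By the inverse-square law, rate at 15.0 m:
(1.63/15.0)² = 0.01181, so 28.5 × 0.01181 = 0.3366 mGy/h.
Stay time = 0.0390 mGy ÷ 0.3366 mGy/h = 0.1159 h = 6.954 min.

6.95 min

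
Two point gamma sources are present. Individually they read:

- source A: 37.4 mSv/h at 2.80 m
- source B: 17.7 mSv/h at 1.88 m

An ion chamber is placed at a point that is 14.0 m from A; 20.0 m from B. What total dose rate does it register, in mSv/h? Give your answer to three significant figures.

1.65 mSv/h

By superposition, sum each source's inverse-square contribution:
A: 37.4 × (2.80/14.0)² = 1.496 mSv/h
B: 17.7 × (1.88/20.0)² = 0.1564 mSv/h
Total = 1.496 + 0.1564 = 1.652 mSv/h.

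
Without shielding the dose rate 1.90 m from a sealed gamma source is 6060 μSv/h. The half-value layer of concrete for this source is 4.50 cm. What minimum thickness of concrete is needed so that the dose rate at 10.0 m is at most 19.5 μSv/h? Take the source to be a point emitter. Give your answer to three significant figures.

At 10.0 m, distance alone gives (1.90/10.0)² = 0.03610, so 6060 × 0.03610 = 218.8 μSv/h.
Further attenuation needed: 218.8/19.5 = 11.22.
n = log₂(11.22) = 3.488 half-value layers.
Thickness = 3.488 × 4.50 cm = 15.70 cm.

15.7 cm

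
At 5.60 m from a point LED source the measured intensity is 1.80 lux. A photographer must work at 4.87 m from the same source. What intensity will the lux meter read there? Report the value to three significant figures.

Using I₁d₁² = I₂d₂², scaling from 5.60 m to 4.87 m:
(5.60/4.87)² = 1.322, so 1.80 × 1.322 = 2.380 lux.

2.38 lux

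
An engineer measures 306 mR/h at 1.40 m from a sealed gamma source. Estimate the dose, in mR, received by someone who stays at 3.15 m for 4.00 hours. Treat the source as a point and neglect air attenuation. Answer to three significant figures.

242 mR

Intensity scales as (d₁/d₂)², so rate at 3.15 m:
306 × (1.40/3.15)² = 306 × 0.1975 = 60.44 mR/h.
Dose = rate × time = 60.44 mR/h × 4.000 h = 241.8 mR.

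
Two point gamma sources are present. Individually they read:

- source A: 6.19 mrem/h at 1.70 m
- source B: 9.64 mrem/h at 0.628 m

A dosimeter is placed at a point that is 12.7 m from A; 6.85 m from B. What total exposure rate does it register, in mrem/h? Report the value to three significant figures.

Each source contributes Iᵢ·(dᵢ/rᵢ)²; contributions add.
A: 6.19 × (1.70/12.7)² = 0.1109 mrem/h
B: 9.64 × (0.628/6.85)² = 0.08102 mrem/h
Total = 0.1109 + 0.08102 = 0.1919 mrem/h.

0.192 mrem/h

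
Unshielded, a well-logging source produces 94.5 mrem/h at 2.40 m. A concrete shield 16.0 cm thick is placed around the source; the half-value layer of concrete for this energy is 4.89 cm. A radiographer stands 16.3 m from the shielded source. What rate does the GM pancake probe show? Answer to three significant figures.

Distance alone: 94.5 × (2.40/16.3)² = 94.5 × 0.02168 = 2.049 mrem/h.
Shield: 16.0/4.89 = 3.272 half-value layers → attenuation 2^(−3.272) = 0.1035.
Combined: 2.049 × 0.1035 = 0.2121 mrem/h.

0.212 mrem/h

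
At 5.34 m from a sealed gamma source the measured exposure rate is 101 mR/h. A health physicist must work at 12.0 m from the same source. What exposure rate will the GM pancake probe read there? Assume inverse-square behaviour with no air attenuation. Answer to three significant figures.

Using I₁d₁² = I₂d₂², scaling from 5.34 m to 12.0 m:
(5.34/12.0)² = 0.1980, so 101 × 0.1980 = 20.00 mR/h.

20.0 mR/h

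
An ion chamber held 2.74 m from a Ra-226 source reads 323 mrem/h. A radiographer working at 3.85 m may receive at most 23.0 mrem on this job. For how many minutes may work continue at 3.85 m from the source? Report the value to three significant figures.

Since intensity falls as 1/r², rate at 3.85 m:
(2.74/3.85)² = 0.5065, so 323 × 0.5065 = 163.6 mrem/h.
Stay time = 23.0 mrem ÷ 163.6 mrem/h = 0.1406 h = 8.436 min.

8.44 min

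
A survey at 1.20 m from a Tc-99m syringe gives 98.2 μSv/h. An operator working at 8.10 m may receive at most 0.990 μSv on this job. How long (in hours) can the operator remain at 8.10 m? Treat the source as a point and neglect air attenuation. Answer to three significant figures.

Applying the 1/r² law, rate at 8.10 m:
98.2 × (1.20/8.10)² = 98.2 × 0.02195 = 2.155 μSv/h.
Stay time = 0.990 μSv ÷ 2.155 μSv/h = 0.4594 h.

0.459 h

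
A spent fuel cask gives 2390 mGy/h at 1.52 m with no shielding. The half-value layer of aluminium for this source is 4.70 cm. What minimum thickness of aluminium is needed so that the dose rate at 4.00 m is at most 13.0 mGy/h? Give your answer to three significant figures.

22.2 cm

At 4.00 m, distance alone gives 2390 × (1.52/4.00)² = 2390 × 0.1444 = 345.1 mGy/h.
Further attenuation needed: 345.1/13.0 = 26.55.
n = log₂(26.55) = 4.731 half-value layers.
Thickness = 4.731 × 4.70 cm = 22.24 cm.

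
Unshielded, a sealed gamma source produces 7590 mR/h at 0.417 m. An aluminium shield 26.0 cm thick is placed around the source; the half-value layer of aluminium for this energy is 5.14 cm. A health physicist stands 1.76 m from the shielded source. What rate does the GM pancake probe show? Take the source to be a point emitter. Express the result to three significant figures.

Distance alone: (0.417/1.76)² = 0.05614, so 7590 × 0.05614 = 426.1 mR/h.
Shield: 26.0/5.14 = 5.058 half-value layers → attenuation 2^(−5.058) = 0.03002.
Combined: 426.1 × 0.03002 = 12.79 mR/h.

12.8 mR/h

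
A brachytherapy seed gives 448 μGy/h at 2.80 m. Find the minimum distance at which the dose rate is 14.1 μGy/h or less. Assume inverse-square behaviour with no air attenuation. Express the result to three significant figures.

Intensity scales as (d₁/d₂)², so d₂ = d₁·√(I₁/I₂).
I₁/I₂ = 448/14.1 = 31.77, so d₂ = 2.80 × √31.77 = 15.78 m.

15.8 m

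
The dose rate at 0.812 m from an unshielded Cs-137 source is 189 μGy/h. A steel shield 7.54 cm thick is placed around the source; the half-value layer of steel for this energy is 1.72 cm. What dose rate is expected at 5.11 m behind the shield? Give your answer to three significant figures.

0.229 μGy/h

Distance alone: (0.812/5.11)² = 0.02525, so 189 × 0.02525 = 4.772 μGy/h.
Shield: 7.54/1.72 = 4.384 half-value layers → attenuation 2^(−4.384) = 0.04789.
Combined: 4.772 × 0.04789 = 0.2285 μGy/h.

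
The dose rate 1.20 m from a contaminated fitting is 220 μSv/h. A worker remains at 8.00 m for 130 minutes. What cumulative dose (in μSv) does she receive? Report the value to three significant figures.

10.7 μSv

Applying the 1/r² law, rate at 8.00 m:
(1.20/8.00)² = 0.02250, so 220 × 0.02250 = 4.950 μSv/h.
Dose = rate × time = 4.950 μSv/h × 2.167 h = 10.73 μSv.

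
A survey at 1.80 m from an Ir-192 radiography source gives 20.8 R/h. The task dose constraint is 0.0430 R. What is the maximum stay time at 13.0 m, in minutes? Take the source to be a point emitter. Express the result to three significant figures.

Intensity scales as (d₁/d₂)², so rate at 13.0 m:
20.8 × (1.80/13.0)² = 20.8 × 0.01917 = 0.3987 R/h.
Stay time = 0.0430 R ÷ 0.3987 R/h = 0.1079 h = 6.474 min.

6.47 min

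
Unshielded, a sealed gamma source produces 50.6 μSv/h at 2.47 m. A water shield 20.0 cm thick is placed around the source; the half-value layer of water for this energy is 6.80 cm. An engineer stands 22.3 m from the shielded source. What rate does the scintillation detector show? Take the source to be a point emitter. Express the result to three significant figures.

0.0808 μSv/h

Distance alone: (2.47/22.3)² = 0.01227, so 50.6 × 0.01227 = 0.6209 μSv/h.
Shield: 20.0/6.80 = 2.941 half-value layers → attenuation 2^(−2.941) = 0.1302.
Combined: 0.6209 × 0.1302 = 0.08084 μSv/h.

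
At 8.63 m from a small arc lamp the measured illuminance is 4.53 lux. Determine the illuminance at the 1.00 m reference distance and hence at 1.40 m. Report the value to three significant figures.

Since intensity falls as 1/r²,
At 1.00 m: (8.63/1.00)² = 74.48, so 4.53 × 74.48 = 337.4 lux
At 1.40 m: (1.00/1.40)² = 0.5102, so 337.4 × 0.5102 = 172.1 lux.

337 lux; 172 lux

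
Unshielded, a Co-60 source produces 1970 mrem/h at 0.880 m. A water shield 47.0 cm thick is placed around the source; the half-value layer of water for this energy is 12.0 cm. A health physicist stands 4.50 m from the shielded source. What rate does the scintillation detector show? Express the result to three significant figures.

Distance alone: (0.880/4.50)² = 0.03824, so 1970 × 0.03824 = 75.33 mrem/h.
Shield: 47.0/12.0 = 3.917 half-value layers → attenuation 2^(−3.917) = 0.06620.
Combined: 75.33 × 0.06620 = 4.987 mrem/h.

4.99 mrem/h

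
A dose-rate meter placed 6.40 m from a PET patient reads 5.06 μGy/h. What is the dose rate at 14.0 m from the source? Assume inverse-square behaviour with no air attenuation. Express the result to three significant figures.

1.06 μGy/h

Applying the 1/r² law, scaling from 6.40 m to 14.0 m:
5.06 × (6.40/14.0)² = 5.06 × 0.2090 = 1.058 μGy/h.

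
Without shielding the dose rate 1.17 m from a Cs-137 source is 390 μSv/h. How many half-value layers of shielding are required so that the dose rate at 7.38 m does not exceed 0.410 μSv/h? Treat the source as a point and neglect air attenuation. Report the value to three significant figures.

At 7.38 m, distance alone gives (1.17/7.38)² = 0.02513, so 390 × 0.02513 = 9.801 μSv/h.
Further attenuation needed: 9.801/0.410 = 23.90.
n = log₂(23.90) = 4.579 half-value layers.

4.58 half-value layers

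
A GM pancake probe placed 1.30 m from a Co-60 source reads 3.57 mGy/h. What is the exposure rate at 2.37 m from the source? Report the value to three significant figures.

Intensity scales as (d₁/d₂)², so scaling from 1.30 m to 2.37 m:
3.57 × (1.30/2.37)² = 3.57 × 0.3009 = 1.074 mGy/h.

1.07 mGy/h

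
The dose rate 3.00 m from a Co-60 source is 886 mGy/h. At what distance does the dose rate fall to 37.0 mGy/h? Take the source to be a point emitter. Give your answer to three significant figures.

Applying the 1/r² law, d₂ = d₁·√(I₁/I₂).
I₁/I₂ = 886/37.0 = 23.95, so d₂ = 3.00 × √23.95 = 14.68 m.

14.7 m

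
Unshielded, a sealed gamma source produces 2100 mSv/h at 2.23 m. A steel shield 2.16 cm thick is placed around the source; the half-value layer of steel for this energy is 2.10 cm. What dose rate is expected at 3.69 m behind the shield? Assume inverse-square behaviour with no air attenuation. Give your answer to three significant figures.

376 mSv/h

Distance alone: (2.23/3.69)² = 0.3652, so 2100 × 0.3652 = 766.9 mSv/h.
Shield: 2.16/2.10 = 1.029 half-value layers → attenuation 2^(−1.029) = 0.4900.
Combined: 766.9 × 0.4900 = 375.8 mSv/h.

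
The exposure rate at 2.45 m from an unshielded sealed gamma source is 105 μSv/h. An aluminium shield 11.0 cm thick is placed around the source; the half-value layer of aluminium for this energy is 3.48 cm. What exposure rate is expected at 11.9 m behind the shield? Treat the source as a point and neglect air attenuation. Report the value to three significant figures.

0.498 μSv/h

Distance alone: 105 × (2.45/11.9)² = 105 × 0.04239 = 4.451 μSv/h.
Shield: 11.0/3.48 = 3.161 half-value layers → attenuation 2^(−3.161) = 0.1118.
Combined: 4.451 × 0.1118 = 0.4976 μSv/h.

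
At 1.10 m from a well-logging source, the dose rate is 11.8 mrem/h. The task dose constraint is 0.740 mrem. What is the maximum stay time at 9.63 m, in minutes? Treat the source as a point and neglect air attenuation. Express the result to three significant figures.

By the inverse-square law, rate at 9.63 m:
(1.10/9.63)² = 0.01305, so 11.8 × 0.01305 = 0.1540 mrem/h.
Stay time = 0.740 mrem ÷ 0.1540 mrem/h = 4.805 h = 288.3 min.

288 min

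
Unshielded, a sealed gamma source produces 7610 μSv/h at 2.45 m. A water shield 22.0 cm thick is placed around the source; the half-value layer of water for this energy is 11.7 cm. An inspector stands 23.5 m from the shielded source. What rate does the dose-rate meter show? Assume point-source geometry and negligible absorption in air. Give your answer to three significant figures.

Distance alone: (2.45/23.5)² = 0.01087, so 7610 × 0.01087 = 82.72 μSv/h.
Shield: 22.0/11.7 = 1.880 half-value layers → attenuation 2^(−1.880) = 0.2717.
Combined: 82.72 × 0.2717 = 22.48 μSv/h.

22.5 μSv/h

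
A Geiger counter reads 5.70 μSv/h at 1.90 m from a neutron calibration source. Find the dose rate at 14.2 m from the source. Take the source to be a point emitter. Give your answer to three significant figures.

0.102 μSv/h

Intensity scales as (d₁/d₂)², so the rate at 14.2 m is
5.70 × (1.90/14.2)² = 5.70 × 0.01790 = 0.1020 μSv/h.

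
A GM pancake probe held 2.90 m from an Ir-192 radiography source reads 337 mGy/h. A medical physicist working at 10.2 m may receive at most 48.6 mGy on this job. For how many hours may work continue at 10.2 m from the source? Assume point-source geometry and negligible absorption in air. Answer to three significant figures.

By the inverse-square law, rate at 10.2 m:
(2.90/10.2)² = 0.08083, so 337 × 0.08083 = 27.24 mGy/h.
Stay time = 48.6 mGy ÷ 27.24 mGy/h = 1.784 h.

1.78 h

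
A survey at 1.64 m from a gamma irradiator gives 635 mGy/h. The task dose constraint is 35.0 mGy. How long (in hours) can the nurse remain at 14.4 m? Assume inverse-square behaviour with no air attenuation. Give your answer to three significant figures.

Since intensity falls as 1/r², rate at 14.4 m:
635 × (1.64/14.4)² = 635 × 0.01297 = 8.236 mGy/h.
Stay time = 35.0 mGy ÷ 8.236 mGy/h = 4.250 h.

4.25 h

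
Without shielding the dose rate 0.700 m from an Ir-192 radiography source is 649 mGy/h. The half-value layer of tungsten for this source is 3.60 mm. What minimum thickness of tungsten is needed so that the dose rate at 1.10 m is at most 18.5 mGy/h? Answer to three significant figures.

13.8 mm

At 1.10 m, distance alone gives (0.700/1.10)² = 0.4050, so 649 × 0.4050 = 262.8 mGy/h.
Further attenuation needed: 262.8/18.5 = 14.21.
n = log₂(14.21) = 3.829 half-value layers.
Thickness = 3.829 × 3.60 mm = 13.78 mm.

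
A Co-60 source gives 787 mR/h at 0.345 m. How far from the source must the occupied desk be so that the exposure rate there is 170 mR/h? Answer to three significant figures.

Using I₁d₁² = I₂d₂², d₂ = d₁·√(I₁/I₂).
I₁/I₂ = 787/170 = 4.629, so d₂ = 0.345 × √4.629 = 0.7423 m.

0.742 m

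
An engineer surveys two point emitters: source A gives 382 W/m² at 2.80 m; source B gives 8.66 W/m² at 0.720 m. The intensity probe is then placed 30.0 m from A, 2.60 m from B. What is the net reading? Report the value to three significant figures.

3.99 W/m²

Each source contributes Iᵢ·(dᵢ/rᵢ)²; contributions add.
A: 382 × (2.80/30.0)² = 3.328 W/m²
B: 8.66 × (0.720/2.60)² = 0.6641 W/m²
Total = 3.328 + 0.6641 = 3.992 W/m².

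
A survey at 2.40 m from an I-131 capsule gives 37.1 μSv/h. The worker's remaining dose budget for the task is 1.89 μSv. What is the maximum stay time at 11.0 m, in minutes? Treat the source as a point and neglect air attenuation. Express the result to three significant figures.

64.2 min

Since intensity falls as 1/r², rate at 11.0 m:
(2.40/11.0)² = 0.04760, so 37.1 × 0.04760 = 1.766 μSv/h.
Stay time = 1.89 μSv ÷ 1.766 μSv/h = 1.070 h = 64.20 min.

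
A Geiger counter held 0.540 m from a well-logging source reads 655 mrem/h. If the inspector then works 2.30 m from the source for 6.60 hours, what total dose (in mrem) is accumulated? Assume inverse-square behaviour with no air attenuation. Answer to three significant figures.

Applying the 1/r² law, rate at 2.30 m:
655 × (0.540/2.30)² = 655 × 0.05512 = 36.10 mrem/h.
Dose = rate × time = 36.10 mrem/h × 6.600 h = 238.3 mrem.

238 mrem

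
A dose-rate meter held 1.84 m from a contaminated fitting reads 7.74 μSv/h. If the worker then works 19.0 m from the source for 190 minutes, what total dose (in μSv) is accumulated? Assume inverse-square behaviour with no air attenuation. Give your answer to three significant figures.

0.230 μSv

Intensity scales as (d₁/d₂)², so rate at 19.0 m:
(1.84/19.0)² = 0.009378, so 7.74 × 0.009378 = 0.07259 μSv/h.
Dose = rate × time = 0.07259 μSv/h × 3.167 h = 0.2299 μSv.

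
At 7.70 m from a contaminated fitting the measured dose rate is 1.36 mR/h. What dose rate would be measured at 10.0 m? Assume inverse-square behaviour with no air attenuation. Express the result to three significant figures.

0.806 mR/h

By the inverse-square law, scaling from 7.70 m to 10.0 m:
(7.70/10.0)² = 0.5929, so 1.36 × 0.5929 = 0.8063 mR/h.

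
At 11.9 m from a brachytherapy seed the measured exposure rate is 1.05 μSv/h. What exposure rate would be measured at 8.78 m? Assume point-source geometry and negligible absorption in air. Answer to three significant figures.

Using I₁d₁² = I₂d₂², scaling from 11.9 m to 8.78 m:
(11.9/8.78)² = 1.837, so 1.05 × 1.837 = 1.929 μSv/h.

1.93 μSv/h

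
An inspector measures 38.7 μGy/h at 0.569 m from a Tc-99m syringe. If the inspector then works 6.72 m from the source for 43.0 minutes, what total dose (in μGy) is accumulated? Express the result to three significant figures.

Using I₁d₁² = I₂d₂², rate at 6.72 m:
(0.569/6.72)² = 0.007169, so 38.7 × 0.007169 = 0.2774 μGy/h.
Dose = rate × time = 0.2774 μGy/h × 0.7167 h = 0.1988 μGy.

0.199 μGy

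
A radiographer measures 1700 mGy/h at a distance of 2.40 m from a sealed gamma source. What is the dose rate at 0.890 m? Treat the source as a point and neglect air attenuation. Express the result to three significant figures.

12400 mGy/h

Since intensity falls as 1/r², the rate at 0.890 m is
(2.40/0.890)² = 7.272, so 1700 × 7.272 = 12360 mGy/h.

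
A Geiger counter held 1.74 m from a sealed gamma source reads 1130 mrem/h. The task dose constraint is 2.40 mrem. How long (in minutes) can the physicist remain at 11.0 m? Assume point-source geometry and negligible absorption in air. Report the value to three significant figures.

Intensity scales as (d₁/d₂)², so rate at 11.0 m:
(1.74/11.0)² = 0.02502, so 1130 × 0.02502 = 28.27 mrem/h.
Stay time = 2.40 mrem ÷ 28.27 mrem/h = 0.08490 h = 5.094 min.

5.09 min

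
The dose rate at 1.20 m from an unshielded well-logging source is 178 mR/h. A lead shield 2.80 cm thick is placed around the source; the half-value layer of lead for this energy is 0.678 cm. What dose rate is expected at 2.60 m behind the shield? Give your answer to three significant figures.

2.17 mR/h

Distance alone: 178 × (1.20/2.60)² = 178 × 0.2130 = 37.91 mR/h.
Shield: 2.80/0.678 = 4.130 half-value layers → attenuation 2^(−4.130) = 0.05711.
Combined: 37.91 × 0.05711 = 2.165 mR/h.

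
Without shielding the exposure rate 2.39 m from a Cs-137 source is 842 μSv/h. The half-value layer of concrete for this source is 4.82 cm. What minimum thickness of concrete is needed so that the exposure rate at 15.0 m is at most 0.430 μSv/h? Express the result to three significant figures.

At 15.0 m, distance alone gives 842 × (2.39/15.0)² = 842 × 0.02539 = 21.38 μSv/h.
Further attenuation needed: 21.38/0.430 = 49.72.
n = log₂(49.72) = 5.636 half-value layers.
Thickness = 5.636 × 4.82 cm = 27.17 cm.

27.2 cm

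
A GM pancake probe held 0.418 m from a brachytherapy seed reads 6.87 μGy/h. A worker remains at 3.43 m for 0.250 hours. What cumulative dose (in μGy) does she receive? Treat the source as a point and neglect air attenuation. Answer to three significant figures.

0.0255 μGy

Intensity scales as (d₁/d₂)², so rate at 3.43 m:
(0.418/3.43)² = 0.01485, so 6.87 × 0.01485 = 0.1020 μGy/h.
Dose = rate × time = 0.1020 μGy/h × 0.2500 h = 0.02550 μGy.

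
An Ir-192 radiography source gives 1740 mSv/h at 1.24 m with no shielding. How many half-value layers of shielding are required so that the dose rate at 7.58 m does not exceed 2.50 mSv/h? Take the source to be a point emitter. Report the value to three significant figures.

4.22 half-value layers

At 7.58 m, distance alone gives 1740 × (1.24/7.58)² = 1740 × 0.02676 = 46.56 mSv/h.
Further attenuation needed: 46.56/2.50 = 18.62.
n = log₂(18.62) = 4.219 half-value layers.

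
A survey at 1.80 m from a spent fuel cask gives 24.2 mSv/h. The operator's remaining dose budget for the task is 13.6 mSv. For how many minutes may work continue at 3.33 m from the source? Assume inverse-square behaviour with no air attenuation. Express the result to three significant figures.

Since intensity falls as 1/r², rate at 3.33 m:
24.2 × (1.80/3.33)² = 24.2 × 0.2922 = 7.071 mSv/h.
Stay time = 13.6 mSv ÷ 7.071 mSv/h = 1.923 h = 115.4 min.

115 min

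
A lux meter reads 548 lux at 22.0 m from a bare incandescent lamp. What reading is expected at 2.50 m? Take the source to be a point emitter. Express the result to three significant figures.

Since intensity falls as 1/r², the rate at 2.50 m is
548 × (22.0/2.50)² = 548 × 77.44 = 42440 lux.

42400 lux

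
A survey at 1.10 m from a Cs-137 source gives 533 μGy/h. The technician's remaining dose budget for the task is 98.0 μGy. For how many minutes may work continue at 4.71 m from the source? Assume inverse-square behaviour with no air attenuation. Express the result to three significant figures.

202 min

Intensity scales as (d₁/d₂)², so rate at 4.71 m:
533 × (1.10/4.71)² = 533 × 0.05454 = 29.07 μGy/h.
Stay time = 98.0 μGy ÷ 29.07 μGy/h = 3.371 h = 202.3 min.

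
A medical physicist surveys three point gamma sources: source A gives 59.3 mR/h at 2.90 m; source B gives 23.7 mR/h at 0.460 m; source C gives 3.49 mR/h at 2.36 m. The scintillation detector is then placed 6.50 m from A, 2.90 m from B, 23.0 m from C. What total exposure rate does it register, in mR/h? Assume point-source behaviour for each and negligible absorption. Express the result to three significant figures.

Each source contributes Iᵢ·(dᵢ/rᵢ)²; contributions add.
A: 59.3 × (2.90/6.50)² = 11.80 mR/h
B: 23.7 × (0.460/2.90)² = 0.5963 mR/h
C: 3.49 × (2.36/23.0)² = 0.03674 mR/h
Total = 11.80 + 0.5963 + 0.03674 = 12.43 mR/h.

12.4 mR/h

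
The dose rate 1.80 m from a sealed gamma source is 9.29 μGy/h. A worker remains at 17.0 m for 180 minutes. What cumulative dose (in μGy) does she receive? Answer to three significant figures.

0.312 μGy

By the inverse-square law, rate at 17.0 m:
(1.80/17.0)² = 0.01121, so 9.29 × 0.01121 = 0.1041 μGy/h.
Dose = rate × time = 0.1041 μGy/h × 3.000 h = 0.3123 μGy.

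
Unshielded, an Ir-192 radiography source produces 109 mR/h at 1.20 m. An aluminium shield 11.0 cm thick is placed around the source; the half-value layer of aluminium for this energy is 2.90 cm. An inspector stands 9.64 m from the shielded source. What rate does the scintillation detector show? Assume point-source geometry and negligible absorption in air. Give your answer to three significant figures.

0.122 mR/h

Distance alone: 109 × (1.20/9.64)² = 109 × 0.01550 = 1.690 mR/h.
Shield: 11.0/2.90 = 3.793 half-value layers → attenuation 2^(−3.793) = 0.07214.
Combined: 1.690 × 0.07214 = 0.1219 mR/h.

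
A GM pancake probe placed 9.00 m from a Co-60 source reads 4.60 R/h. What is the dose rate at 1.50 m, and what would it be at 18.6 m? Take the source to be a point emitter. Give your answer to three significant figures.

Applying the 1/r² law,
At 1.50 m: (9.00/1.50)² = 36.00, so 4.60 × 36.00 = 165.6 R/h
At 18.6 m: 165.6 × (1.50/18.6)² = 165.6 × 0.006504 = 1.077 R/h.

166 R/h; 1.08 R/h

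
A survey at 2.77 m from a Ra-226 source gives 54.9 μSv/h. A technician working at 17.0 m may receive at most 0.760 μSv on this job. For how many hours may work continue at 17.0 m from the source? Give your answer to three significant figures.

Intensity scales as (d₁/d₂)², so rate at 17.0 m:
(2.77/17.0)² = 0.02655, so 54.9 × 0.02655 = 1.458 μSv/h.
Stay time = 0.760 μSv ÷ 1.458 μSv/h = 0.5213 h.

0.521 h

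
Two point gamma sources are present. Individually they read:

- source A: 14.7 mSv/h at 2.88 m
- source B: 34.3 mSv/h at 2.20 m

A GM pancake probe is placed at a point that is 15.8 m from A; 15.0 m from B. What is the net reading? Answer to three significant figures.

1.23 mSv/h

By superposition, sum each source's inverse-square contribution:
A: 14.7 × (2.88/15.8)² = 0.4884 mSv/h
B: 34.3 × (2.20/15.0)² = 0.7378 mSv/h
Total = 0.4884 + 0.7378 = 1.226 mSv/h.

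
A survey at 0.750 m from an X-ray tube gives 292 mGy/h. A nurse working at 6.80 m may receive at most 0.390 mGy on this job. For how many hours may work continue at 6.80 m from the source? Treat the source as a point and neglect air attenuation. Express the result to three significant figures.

0.110 h

Applying the 1/r² law, rate at 6.80 m:
292 × (0.750/6.80)² = 292 × 0.01216 = 3.551 mGy/h.
Stay time = 0.390 mGy ÷ 3.551 mGy/h = 0.1098 h.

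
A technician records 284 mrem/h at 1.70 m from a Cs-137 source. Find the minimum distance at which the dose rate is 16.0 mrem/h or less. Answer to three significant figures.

7.16 m

Intensity scales as (d₁/d₂)², so d₂ = d₁·√(I₁/I₂).
I₁/I₂ = 284/16.0 = 17.75, so d₂ = 1.70 × √17.75 = 7.162 m.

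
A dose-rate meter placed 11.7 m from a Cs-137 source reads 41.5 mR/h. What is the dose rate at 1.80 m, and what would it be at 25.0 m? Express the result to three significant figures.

Applying the 1/r² law,
At 1.80 m: (11.7/1.80)² = 42.25, so 41.5 × 42.25 = 1753 mR/h
At 25.0 m: 1753 × (1.80/25.0)² = 1753 × 0.005184 = 9.088 mR/h.

1750 mR/h; 9.09 mR/h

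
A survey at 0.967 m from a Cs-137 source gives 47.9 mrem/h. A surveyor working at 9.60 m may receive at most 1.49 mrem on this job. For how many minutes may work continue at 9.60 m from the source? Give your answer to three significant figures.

184 min

Since intensity falls as 1/r², rate at 9.60 m:
(0.967/9.60)² = 0.01015, so 47.9 × 0.01015 = 0.4862 mrem/h.
Stay time = 1.49 mrem ÷ 0.4862 mrem/h = 3.065 h = 183.9 min.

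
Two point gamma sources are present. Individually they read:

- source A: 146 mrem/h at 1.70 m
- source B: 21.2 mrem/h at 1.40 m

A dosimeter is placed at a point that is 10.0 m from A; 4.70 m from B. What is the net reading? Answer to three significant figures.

6.10 mrem/h

By superposition, sum each source's inverse-square contribution:
A: 146 × (1.70/10.0)² = 4.219 mrem/h
B: 21.2 × (1.40/4.70)² = 1.881 mrem/h
Total = 4.219 + 1.881 = 6.100 mrem/h.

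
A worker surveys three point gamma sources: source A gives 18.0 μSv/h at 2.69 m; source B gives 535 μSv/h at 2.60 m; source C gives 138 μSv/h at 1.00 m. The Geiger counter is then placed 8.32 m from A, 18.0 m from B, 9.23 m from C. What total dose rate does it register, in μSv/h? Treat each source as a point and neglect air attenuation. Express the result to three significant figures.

14.7 μSv/h

Each source contributes Iᵢ·(dᵢ/rᵢ)²; contributions add.
A: 18.0 × (2.69/8.32)² = 1.882 μSv/h
B: 535 × (2.60/18.0)² = 11.16 μSv/h
C: 138 × (1.00/9.23)² = 1.620 μSv/h
Total = 1.882 + 11.16 + 1.620 = 14.66 μSv/h.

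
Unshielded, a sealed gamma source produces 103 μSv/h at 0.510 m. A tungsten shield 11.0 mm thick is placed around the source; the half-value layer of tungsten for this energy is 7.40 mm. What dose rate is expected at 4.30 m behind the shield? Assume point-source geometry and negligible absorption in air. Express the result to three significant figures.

0.517 μSv/h

Distance alone: 103 × (0.510/4.30)² = 103 × 0.01407 = 1.449 μSv/h.
Shield: 11.0/7.40 = 1.486 half-value layers → attenuation 2^(−1.486) = 0.3570.
Combined: 1.449 × 0.3570 = 0.5173 μSv/h.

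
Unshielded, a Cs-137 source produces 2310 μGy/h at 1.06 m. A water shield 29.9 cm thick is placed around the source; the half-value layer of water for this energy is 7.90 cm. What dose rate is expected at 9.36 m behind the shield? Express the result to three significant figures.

Distance alone: (1.06/9.36)² = 0.01283, so 2310 × 0.01283 = 29.64 μGy/h.
Shield: 29.9/7.90 = 3.785 half-value layers → attenuation 2^(−3.785) = 0.07254.
Combined: 29.64 × 0.07254 = 2.150 μGy/h.

2.15 μGy/h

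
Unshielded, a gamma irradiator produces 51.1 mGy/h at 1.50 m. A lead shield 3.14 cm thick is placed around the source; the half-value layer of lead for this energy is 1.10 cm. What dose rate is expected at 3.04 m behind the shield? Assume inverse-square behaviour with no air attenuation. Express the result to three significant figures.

Distance alone: 51.1 × (1.50/3.04)² = 51.1 × 0.2435 = 12.44 mGy/h.
Shield: 3.14/1.10 = 2.855 half-value layers → attenuation 2^(−2.855) = 0.1382.
Combined: 12.44 × 0.1382 = 1.719 mGy/h.

1.72 mGy/h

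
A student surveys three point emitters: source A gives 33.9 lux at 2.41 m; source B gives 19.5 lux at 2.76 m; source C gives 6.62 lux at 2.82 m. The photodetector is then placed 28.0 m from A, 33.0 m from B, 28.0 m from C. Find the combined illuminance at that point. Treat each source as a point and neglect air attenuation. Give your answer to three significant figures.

By superposition, sum each source's inverse-square contribution:
A: 33.9 × (2.41/28.0)² = 0.2511 lux
B: 19.5 × (2.76/33.0)² = 0.1364 lux
C: 6.62 × (2.82/28.0)² = 0.06715 lux
Total = 0.2511 + 0.1364 + 0.06715 = 0.4546 lux.

0.455 lux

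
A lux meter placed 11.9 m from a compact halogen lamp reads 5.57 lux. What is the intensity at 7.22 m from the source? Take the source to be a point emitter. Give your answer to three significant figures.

15.1 lux

Applying the 1/r² law, scaling from 11.9 m to 7.22 m:
(11.9/7.22)² = 2.717, so 5.57 × 2.717 = 15.13 lux.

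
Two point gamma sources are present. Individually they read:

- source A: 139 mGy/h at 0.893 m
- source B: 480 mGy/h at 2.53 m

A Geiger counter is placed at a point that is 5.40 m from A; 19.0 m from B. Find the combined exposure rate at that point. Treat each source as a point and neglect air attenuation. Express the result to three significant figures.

12.3 mGy/h

By superposition, sum each source's inverse-square contribution:
A: 139 × (0.893/5.40)² = 3.801 mGy/h
B: 480 × (2.53/19.0)² = 8.511 mGy/h
Total = 3.801 + 8.511 = 12.31 mGy/h.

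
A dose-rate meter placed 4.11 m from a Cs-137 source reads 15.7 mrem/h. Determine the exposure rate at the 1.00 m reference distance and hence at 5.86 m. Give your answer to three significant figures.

265 mrem/h; 7.72 mrem/h

By the inverse-square law,
At 1.00 m: (4.11/1.00)² = 16.89, so 15.7 × 16.89 = 265.2 mrem/h
At 5.86 m: 265.2 × (1.00/5.86)² = 265.2 × 0.02912 = 7.723 mrem/h.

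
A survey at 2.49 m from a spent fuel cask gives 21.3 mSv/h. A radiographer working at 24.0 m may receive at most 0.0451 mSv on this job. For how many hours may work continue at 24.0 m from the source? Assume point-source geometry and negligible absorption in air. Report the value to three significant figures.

Intensity scales as (d₁/d₂)², so rate at 24.0 m:
21.3 × (2.49/24.0)² = 21.3 × 0.01076 = 0.2292 mSv/h.
Stay time = 0.0451 mSv ÷ 0.2292 mSv/h = 0.1968 h.

0.197 h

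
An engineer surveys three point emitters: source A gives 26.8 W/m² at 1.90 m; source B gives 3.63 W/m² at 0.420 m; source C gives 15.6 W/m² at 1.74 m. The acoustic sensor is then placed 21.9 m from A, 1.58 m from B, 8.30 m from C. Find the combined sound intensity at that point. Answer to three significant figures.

By superposition, sum each source's inverse-square contribution:
A: 26.8 × (1.90/21.9)² = 0.2017 W/m²
B: 3.63 × (0.420/1.58)² = 0.2565 W/m²
C: 15.6 × (1.74/8.30)² = 0.6856 W/m²
Total = 0.2017 + 0.2565 + 0.6856 = 1.144 W/m².

1.14 W/m²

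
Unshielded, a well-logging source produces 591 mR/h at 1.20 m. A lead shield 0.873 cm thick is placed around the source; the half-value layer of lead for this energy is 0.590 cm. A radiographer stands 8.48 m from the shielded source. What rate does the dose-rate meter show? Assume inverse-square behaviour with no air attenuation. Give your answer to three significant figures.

Distance alone: 591 × (1.20/8.48)² = 591 × 0.02002 = 11.83 mR/h.
Shield: 0.873/0.590 = 1.480 half-value layers → attenuation 2^(−1.480) = 0.3585.
Combined: 11.83 × 0.3585 = 4.241 mR/h.

4.24 mR/h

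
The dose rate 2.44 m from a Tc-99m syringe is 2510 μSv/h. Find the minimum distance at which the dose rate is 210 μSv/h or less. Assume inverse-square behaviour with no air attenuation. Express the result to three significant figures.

8.44 m

By the inverse-square law, d₂ = d₁·√(I₁/I₂).
I₁/I₂ = 2510/210 = 11.95, so d₂ = 2.44 × √11.95 = 8.435 m.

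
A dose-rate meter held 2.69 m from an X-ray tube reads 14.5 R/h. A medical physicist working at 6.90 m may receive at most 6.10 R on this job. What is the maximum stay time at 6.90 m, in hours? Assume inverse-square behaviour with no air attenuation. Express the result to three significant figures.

Intensity scales as (d₁/d₂)², so rate at 6.90 m:
14.5 × (2.69/6.90)² = 14.5 × 0.1520 = 2.204 R/h.
Stay time = 6.10 R ÷ 2.204 R/h = 2.768 h.

2.77 h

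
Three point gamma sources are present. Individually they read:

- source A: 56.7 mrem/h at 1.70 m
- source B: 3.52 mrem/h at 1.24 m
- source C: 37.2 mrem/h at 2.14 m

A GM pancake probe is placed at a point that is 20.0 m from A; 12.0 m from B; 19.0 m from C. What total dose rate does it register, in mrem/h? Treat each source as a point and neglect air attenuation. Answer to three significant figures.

0.919 mrem/h

Each source contributes Iᵢ·(dᵢ/rᵢ)²; contributions add.
A: 56.7 × (1.70/20.0)² = 0.4097 mrem/h
B: 3.52 × (1.24/12.0)² = 0.03759 mrem/h
C: 37.2 × (2.14/19.0)² = 0.4719 mrem/h
Total = 0.4097 + 0.03759 + 0.4719 = 0.9192 mrem/h.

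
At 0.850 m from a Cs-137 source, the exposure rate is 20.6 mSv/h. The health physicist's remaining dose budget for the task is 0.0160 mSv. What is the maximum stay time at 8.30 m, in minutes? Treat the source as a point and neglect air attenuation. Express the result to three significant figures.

4.44 min

Using I₁d₁² = I₂d₂², rate at 8.30 m:
(0.850/8.30)² = 0.01049, so 20.6 × 0.01049 = 0.2161 mSv/h.
Stay time = 0.0160 mSv ÷ 0.2161 mSv/h = 0.07404 h = 4.442 min.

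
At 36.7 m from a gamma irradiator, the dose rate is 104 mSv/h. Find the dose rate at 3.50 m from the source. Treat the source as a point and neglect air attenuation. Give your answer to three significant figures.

Intensity scales as (d₁/d₂)², so the rate at 3.50 m is
104 × (36.7/3.50)² = 104 × 110.0 = 11440 mSv/h.

11400 mSv/h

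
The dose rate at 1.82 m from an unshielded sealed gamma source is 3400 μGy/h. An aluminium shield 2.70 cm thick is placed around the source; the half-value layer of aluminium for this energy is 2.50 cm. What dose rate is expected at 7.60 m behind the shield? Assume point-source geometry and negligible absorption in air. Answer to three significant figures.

92.2 μGy/h

Distance alone: (1.82/7.60)² = 0.05735, so 3400 × 0.05735 = 195.0 μGy/h.
Shield: 2.70/2.50 = 1.080 half-value layers → attenuation 2^(−1.080) = 0.4730.
Combined: 195.0 × 0.4730 = 92.23 μGy/h.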